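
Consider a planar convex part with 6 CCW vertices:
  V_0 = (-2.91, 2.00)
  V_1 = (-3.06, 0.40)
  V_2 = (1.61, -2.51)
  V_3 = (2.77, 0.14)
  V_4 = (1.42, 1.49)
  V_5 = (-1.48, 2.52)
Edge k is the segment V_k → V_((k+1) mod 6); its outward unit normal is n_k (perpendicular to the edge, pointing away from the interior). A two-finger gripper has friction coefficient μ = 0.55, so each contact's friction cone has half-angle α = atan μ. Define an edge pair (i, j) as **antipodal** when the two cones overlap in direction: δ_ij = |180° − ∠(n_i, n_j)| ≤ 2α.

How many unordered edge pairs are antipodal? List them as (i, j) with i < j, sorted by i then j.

count = 6; pairs: (0,2), (0,3), (1,3), (1,4), (1,5), (2,5)

α = atan 0.55 = 28.81°;  2α = 57.62°
n_0 = (-0.9956, +0.0933)
n_1 = (-0.5289, -0.8487)
n_2 = (+0.9161, -0.4010)
n_3 = (+0.7071, +0.7071)
n_4 = (+0.3347, +0.9423)
n_5 = (-0.3417, +0.9398)
  (0,1): δ = 116.57°  ·
  (0,2): δ = 18.28°  ✓
  (0,3): δ = 50.36°  ✓
  (0,4): δ = 75.80°  ·
  (0,5): δ = 115.34°  ·
  (1,2): δ = 81.71°  ·
  (1,3): δ = 13.07°  ✓
  (1,4): δ = 12.37°  ✓
  (1,5): δ = 51.91°  ✓
  (2,3): δ = 111.36°  ·
  (2,4): δ = 85.91°  ·
  (2,5): δ = 46.38°  ✓
  (3,4): δ = 154.55°  ·
  (3,5): δ = 115.02°  ·
  (4,5): δ = 140.46°  ·
antipodal pairs: 6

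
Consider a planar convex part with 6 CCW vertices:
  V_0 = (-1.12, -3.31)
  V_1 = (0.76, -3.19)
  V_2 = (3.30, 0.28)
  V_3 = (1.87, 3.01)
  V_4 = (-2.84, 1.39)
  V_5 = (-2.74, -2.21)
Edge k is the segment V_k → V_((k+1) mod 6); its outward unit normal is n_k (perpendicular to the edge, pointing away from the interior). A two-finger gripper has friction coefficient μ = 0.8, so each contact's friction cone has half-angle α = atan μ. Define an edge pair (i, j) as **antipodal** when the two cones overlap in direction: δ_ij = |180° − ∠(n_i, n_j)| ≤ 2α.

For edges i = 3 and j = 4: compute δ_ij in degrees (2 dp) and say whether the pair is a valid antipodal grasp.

α = atan 0.8 = 38.66°;  2α = 77.32°
edge 3: e_3 = (-4.71, -1.62);  n_3 = (-0.3252, +0.9456)
edge 4: e_4 = (+0.10, -3.60);  n_4 = (-0.9996, -0.0278)
∠(n_3, n_4) = 72.61°
δ = |180° − 72.61°| = 107.39°
107.39° > 2α = 77.32°  →  invalid

δ = 107.39°, invalid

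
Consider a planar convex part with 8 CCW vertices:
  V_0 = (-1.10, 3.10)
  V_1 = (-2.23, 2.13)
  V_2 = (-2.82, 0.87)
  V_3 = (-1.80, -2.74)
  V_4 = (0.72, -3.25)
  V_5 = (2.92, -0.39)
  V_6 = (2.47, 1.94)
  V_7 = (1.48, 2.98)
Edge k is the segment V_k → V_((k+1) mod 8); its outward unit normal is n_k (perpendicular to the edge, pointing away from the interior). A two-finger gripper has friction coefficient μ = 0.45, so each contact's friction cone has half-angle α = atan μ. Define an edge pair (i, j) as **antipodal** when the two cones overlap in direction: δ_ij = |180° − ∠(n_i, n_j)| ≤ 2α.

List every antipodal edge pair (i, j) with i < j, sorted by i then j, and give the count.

count = 7; pairs: (0,4), (1,4), (1,5), (2,5), (2,6), (3,6), (3,7)

α = atan 0.45 = 24.23°;  2α = 48.46°
n_0 = (-0.6513, +0.7588)
n_1 = (-0.9056, +0.4241)
n_2 = (-0.9623, -0.2719)
n_3 = (-0.1984, -0.9801)
n_4 = (+0.7926, -0.6097)
n_5 = (+0.9819, +0.1896)
n_6 = (+0.7243, +0.6895)
n_7 = (+0.0465, +0.9989)
  (0,1): δ = 155.73°  ·
  (0,2): δ = 114.87°  ·
  (0,3): δ = 52.08°  ·
  (0,4): δ = 11.79°  ✓
  (0,5): δ = 60.29°  ·
  (0,6): δ = 92.95°  ·
  (0,7): δ = 136.69°  ·
  (1,2): δ = 139.13°  ·
  (1,3): δ = 76.35°  ·
  (1,4): δ = 12.48°  ✓
  (1,5): δ = 36.02°  ✓
  (1,6): δ = 68.68°  ·
  (1,7): δ = 112.43°  ·
  (2,3): δ = 117.22°  ·
  (2,4): δ = 53.35°  ·
  (2,5): δ = 4.85°  ✓
  (2,6): δ = 27.81°  ✓
  (2,7): δ = 71.56°  ·
  (3,4): δ = 116.13°  ·
  (3,5): δ = 67.63°  ·
  (3,6): δ = 34.97°  ✓
  (3,7): δ = 8.78°  ✓
  (4,5): δ = 131.50°  ·
  (4,6): δ = 98.84°  ·
  (4,7): δ = 55.09°  ·
  (5,6): δ = 147.34°  ·
  (5,7): δ = 103.59°  ·
  (6,7): δ = 136.25°  ·
antipodal pairs: 7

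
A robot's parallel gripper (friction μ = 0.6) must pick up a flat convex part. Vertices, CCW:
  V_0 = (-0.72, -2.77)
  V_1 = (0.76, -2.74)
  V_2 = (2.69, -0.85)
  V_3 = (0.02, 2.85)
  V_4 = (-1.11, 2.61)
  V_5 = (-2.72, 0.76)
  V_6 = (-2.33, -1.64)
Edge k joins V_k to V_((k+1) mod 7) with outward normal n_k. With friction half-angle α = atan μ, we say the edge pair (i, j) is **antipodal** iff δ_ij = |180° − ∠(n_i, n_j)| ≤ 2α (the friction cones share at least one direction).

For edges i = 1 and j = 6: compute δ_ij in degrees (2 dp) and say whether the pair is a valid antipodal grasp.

δ = 100.54°, invalid

α = atan 0.6 = 30.96°;  2α = 61.93°
edge 1: e_1 = (+1.93, +1.89);  n_1 = (+0.6997, -0.7145)
edge 6: e_6 = (+1.61, -1.13);  n_6 = (-0.5745, -0.8185)
∠(n_1, n_6) = 79.46°
δ = |180° − 79.46°| = 100.54°
100.54° > 2α = 61.93°  →  invalid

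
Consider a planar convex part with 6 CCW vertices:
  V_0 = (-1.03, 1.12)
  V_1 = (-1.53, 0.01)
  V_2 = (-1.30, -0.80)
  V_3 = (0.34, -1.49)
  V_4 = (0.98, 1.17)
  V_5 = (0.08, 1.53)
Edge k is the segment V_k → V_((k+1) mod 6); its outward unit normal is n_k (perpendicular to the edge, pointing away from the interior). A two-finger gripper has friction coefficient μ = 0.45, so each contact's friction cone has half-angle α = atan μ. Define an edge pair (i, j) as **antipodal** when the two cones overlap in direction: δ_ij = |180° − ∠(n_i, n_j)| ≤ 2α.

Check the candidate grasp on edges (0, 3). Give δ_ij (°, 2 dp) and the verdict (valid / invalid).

δ = 10.72°, valid

α = atan 0.45 = 24.23°;  2α = 48.46°
edge 0: e_0 = (-0.50, -1.11);  n_0 = (-0.9118, +0.4107)
edge 3: e_3 = (+0.64, +2.66);  n_3 = (+0.9723, -0.2339)
∠(n_0, n_3) = 169.28°
δ = |180° − 169.28°| = 10.72°
10.72° ≤ 2α = 48.46°  →  valid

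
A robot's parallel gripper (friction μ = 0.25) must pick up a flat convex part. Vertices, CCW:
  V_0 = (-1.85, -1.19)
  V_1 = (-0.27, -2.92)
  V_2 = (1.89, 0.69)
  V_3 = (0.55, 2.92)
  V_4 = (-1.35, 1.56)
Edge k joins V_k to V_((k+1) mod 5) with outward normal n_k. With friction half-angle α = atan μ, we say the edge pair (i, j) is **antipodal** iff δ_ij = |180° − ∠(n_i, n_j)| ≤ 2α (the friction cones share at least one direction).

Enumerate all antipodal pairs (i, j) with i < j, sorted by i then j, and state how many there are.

count = 3; pairs: (0,2), (1,3), (1,4)

α = atan 0.25 = 14.04°;  2α = 28.07°
n_0 = (-0.7384, -0.6744)
n_1 = (+0.8581, -0.5134)
n_2 = (+0.8572, +0.5151)
n_3 = (-0.5820, +0.8132)
n_4 = (-0.9839, +0.1789)
  (0,1): δ = 73.30°  ·
  (0,2): δ = 11.40°  ✓
  (0,3): δ = 83.19°  ·
  (0,4): δ = 127.29°  ·
  (1,2): δ = 118.10°  ·
  (1,3): δ = 23.51°  ✓
  (1,4): δ = 20.59°  ✓
  (2,3): δ = 85.41°  ·
  (2,4): δ = 41.31°  ·
  (3,4): δ = 135.90°  ·
antipodal pairs: 3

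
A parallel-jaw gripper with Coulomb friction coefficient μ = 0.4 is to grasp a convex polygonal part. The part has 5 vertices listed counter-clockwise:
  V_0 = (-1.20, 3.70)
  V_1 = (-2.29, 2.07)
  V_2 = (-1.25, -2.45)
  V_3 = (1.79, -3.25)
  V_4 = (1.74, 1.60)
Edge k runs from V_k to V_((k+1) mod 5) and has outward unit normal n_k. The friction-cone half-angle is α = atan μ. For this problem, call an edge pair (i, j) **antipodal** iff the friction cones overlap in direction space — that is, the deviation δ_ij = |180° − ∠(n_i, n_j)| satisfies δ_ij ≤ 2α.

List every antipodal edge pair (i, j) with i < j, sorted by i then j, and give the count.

α = atan 0.4 = 21.80°;  2α = 43.60°
n_0 = (-0.8313, +0.5559)
n_1 = (-0.9745, -0.2242)
n_2 = (-0.2545, -0.9671)
n_3 = (+0.9999, +0.0103)
n_4 = (+0.5812, +0.8137)
  (0,1): δ = 133.27°  ·
  (0,2): δ = 70.97°  ·
  (0,3): δ = 34.36°  ✓
  (0,4): δ = 88.23°  ·
  (1,2): δ = 117.70°  ·
  (1,3): δ = 12.37°  ✓
  (1,4): δ = 41.50°  ✓
  (2,3): δ = 74.67°  ·
  (2,4): δ = 20.79°  ✓
  (3,4): δ = 126.13°  ·
antipodal pairs: 4

count = 4; pairs: (0,3), (1,3), (1,4), (2,4)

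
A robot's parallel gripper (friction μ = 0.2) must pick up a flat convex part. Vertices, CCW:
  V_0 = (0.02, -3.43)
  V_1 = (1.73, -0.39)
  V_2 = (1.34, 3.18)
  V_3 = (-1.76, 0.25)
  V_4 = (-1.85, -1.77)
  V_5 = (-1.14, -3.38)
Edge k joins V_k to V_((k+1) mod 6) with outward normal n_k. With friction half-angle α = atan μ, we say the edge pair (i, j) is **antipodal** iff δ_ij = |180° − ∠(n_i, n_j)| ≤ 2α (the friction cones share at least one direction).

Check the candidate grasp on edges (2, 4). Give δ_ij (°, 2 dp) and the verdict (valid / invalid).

δ = 109.59°, invalid

α = atan 0.2 = 11.31°;  2α = 22.62°
edge 2: e_2 = (-3.10, -2.93);  n_2 = (-0.6869, +0.7268)
edge 4: e_4 = (+0.71, -1.61);  n_4 = (-0.9150, -0.4035)
∠(n_2, n_4) = 70.41°
δ = |180° − 70.41°| = 109.59°
109.59° > 2α = 22.62°  →  invalid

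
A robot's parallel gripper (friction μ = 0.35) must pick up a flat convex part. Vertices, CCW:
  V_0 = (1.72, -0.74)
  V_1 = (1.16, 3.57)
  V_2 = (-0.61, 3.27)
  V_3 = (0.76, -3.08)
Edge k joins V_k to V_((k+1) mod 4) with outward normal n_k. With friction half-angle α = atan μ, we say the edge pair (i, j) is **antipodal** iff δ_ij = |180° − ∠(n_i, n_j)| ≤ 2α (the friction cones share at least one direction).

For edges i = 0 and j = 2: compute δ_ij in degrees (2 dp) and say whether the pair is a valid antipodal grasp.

δ = 4.77°, valid

α = atan 0.35 = 19.29°;  2α = 38.58°
edge 0: e_0 = (-0.56, +4.31);  n_0 = (+0.9917, +0.1288)
edge 2: e_2 = (+1.37, -6.35);  n_2 = (-0.9775, -0.2109)
∠(n_0, n_2) = 175.23°
δ = |180° − 175.23°| = 4.77°
4.77° ≤ 2α = 38.58°  →  valid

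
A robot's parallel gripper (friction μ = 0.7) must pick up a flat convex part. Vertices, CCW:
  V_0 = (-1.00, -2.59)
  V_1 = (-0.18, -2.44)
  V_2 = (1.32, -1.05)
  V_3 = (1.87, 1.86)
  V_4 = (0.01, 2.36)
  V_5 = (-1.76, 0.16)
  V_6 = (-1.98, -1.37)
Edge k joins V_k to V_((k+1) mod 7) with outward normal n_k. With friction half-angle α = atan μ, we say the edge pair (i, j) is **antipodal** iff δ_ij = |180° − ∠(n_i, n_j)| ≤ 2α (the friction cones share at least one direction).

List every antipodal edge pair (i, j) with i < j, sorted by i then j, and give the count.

α = atan 0.7 = 34.99°;  2α = 69.98°
n_0 = (+0.1799, -0.9837)
n_1 = (+0.6797, -0.7335)
n_2 = (+0.9826, -0.1857)
n_3 = (+0.2596, +0.9657)
n_4 = (-0.7791, +0.6269)
n_5 = (-0.9898, +0.1423)
n_6 = (-0.7796, -0.6263)
  (0,1): δ = 147.55°  ·
  (0,2): δ = 111.07°  ·
  (0,3): δ = 25.41°  ✓
  (0,4): δ = 40.82°  ✓
  (0,5): δ = 71.45°  ·
  (0,6): δ = 118.41°  ·
  (1,2): δ = 143.52°  ·
  (1,3): δ = 57.87°  ✓
  (1,4): δ = 8.36°  ✓
  (1,5): δ = 39.00°  ✓
  (1,6): δ = 85.95°  ·
  (2,3): δ = 94.34°  ·
  (2,4): δ = 28.12°  ✓
  (2,5): δ = 2.52°  ✓
  (2,6): δ = 49.48°  ✓
  (3,4): δ = 113.77°  ·
  (3,5): δ = 83.14°  ·
  (3,6): δ = 36.18°  ✓
  (4,5): δ = 149.36°  ·
  (4,6): δ = 102.41°  ·
  (5,6): δ = 133.04°  ·
antipodal pairs: 9

count = 9; pairs: (0,3), (0,4), (1,3), (1,4), (1,5), (2,4), (2,5), (2,6), (3,6)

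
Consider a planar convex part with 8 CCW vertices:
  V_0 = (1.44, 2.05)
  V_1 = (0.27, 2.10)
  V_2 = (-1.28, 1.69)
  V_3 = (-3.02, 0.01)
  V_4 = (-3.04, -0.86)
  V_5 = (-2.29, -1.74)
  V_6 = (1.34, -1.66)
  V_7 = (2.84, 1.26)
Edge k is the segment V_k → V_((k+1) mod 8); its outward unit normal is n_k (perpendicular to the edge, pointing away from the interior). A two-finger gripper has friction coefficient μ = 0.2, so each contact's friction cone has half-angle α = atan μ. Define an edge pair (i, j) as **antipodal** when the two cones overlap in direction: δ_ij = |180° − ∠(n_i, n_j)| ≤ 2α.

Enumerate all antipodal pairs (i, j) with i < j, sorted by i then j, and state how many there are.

count = 4; pairs: (0,5), (1,5), (2,6), (4,7)

α = atan 0.2 = 11.31°;  2α = 22.62°
n_0 = (+0.0427, +0.9991)
n_1 = (-0.2557, +0.9668)
n_2 = (-0.6946, +0.7194)
n_3 = (-0.9997, +0.0230)
n_4 = (-0.7611, -0.6487)
n_5 = (+0.0220, -0.9998)
n_6 = (+0.8895, -0.4569)
n_7 = (+0.4914, +0.8709)
  (0,1): δ = 162.74°  ·
  (0,2): δ = 133.56°  ·
  (0,3): δ = 88.87°  ·
  (0,4): δ = 47.11°  ·
  (0,5): δ = 3.71°  ✓
  (0,6): δ = 65.26°  ·
  (0,7): δ = 153.01°  ·
  (1,2): δ = 150.82°  ·
  (1,3): δ = 106.13°  ·
  (1,4): δ = 64.38°  ·
  (1,5): δ = 13.55°  ✓
  (1,6): δ = 47.99°  ·
  (1,7): δ = 135.75°  ·
  (2,3): δ = 135.31°  ·
  (2,4): δ = 93.55°  ·
  (2,5): δ = 42.73°  ·
  (2,6): δ = 18.82°  ✓
  (2,7): δ = 106.57°  ·
  (3,4): δ = 138.24°  ·
  (3,5): δ = 87.42°  ·
  (3,6): δ = 25.87°  ·
  (3,7): δ = 61.88°  ·
  (4,5): δ = 129.18°  ·
  (4,6): δ = 67.63°  ·
  (4,7): δ = 20.12°  ✓
  (5,6): δ = 118.45°  ·
  (5,7): δ = 30.70°  ·
  (6,7): δ = 92.25°  ·
antipodal pairs: 4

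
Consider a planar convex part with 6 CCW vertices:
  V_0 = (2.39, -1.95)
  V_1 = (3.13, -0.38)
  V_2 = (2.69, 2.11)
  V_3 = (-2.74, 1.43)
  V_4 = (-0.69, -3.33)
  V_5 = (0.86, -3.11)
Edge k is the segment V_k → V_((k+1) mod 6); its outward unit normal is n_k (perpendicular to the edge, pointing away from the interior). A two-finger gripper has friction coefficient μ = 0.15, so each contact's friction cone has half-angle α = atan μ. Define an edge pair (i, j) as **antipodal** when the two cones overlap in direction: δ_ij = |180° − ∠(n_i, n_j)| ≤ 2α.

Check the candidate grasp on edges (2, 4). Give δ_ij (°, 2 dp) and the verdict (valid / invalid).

δ = 0.94°, valid

α = atan 0.15 = 8.53°;  2α = 17.06°
edge 2: e_2 = (-5.43, -0.68);  n_2 = (-0.1243, +0.9922)
edge 4: e_4 = (+1.55, +0.22);  n_4 = (+0.1405, -0.9901)
∠(n_2, n_4) = 179.06°
δ = |180° − 179.06°| = 0.94°
0.94° ≤ 2α = 17.06°  →  valid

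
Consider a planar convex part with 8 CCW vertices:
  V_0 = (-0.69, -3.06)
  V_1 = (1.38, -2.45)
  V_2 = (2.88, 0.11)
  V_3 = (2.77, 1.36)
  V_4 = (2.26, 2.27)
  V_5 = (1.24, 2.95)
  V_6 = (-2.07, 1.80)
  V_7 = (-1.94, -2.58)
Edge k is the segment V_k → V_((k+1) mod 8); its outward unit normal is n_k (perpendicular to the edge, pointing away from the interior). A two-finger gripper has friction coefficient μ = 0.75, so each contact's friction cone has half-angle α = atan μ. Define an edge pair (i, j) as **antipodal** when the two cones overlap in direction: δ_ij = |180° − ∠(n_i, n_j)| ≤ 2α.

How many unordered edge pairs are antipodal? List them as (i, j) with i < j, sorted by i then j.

α = atan 0.75 = 36.87°;  2α = 73.74°
n_0 = (+0.2827, -0.9592)
n_1 = (+0.8628, -0.5055)
n_2 = (+0.9962, +0.0877)
n_3 = (+0.8723, +0.4889)
n_4 = (+0.5547, +0.8321)
n_5 = (-0.3282, +0.9446)
n_6 = (-0.9996, -0.0297)
n_7 = (-0.3585, -0.9335)
  (0,1): δ = 136.79°  ·
  (0,2): δ = 101.39°  ·
  (0,3): δ = 77.15°  ·
  (0,4): δ = 50.11°  ✓
  (0,5): δ = 2.74°  ✓
  (0,6): δ = 75.28°  ·
  (0,7): δ = 142.57°  ·
  (1,2): δ = 144.60°  ·
  (1,3): δ = 120.36°  ·
  (1,4): δ = 93.32°  ·
  (1,5): δ = 40.47°  ✓
  (1,6): δ = 32.07°  ✓
  (1,7): δ = 99.36°  ·
  (2,3): δ = 155.76°  ·
  (2,4): δ = 128.72°  ·
  (2,5): δ = 75.87°  ·
  (2,6): δ = 3.33°  ✓
  (2,7): δ = 63.96°  ✓
  (3,4): δ = 152.96°  ·
  (3,5): δ = 100.11°  ·
  (3,6): δ = 27.57°  ✓
  (3,7): δ = 39.73°  ✓
  (4,5): δ = 127.15°  ·
  (4,6): δ = 54.61°  ✓
  (4,7): δ = 12.68°  ✓
  (5,6): δ = 107.46°  ·
  (5,7): δ = 40.17°  ✓
  (6,7): δ = 112.71°  ·
antipodal pairs: 11

count = 11; pairs: (0,4), (0,5), (1,5), (1,6), (2,6), (2,7), (3,6), (3,7), (4,6), (4,7), (5,7)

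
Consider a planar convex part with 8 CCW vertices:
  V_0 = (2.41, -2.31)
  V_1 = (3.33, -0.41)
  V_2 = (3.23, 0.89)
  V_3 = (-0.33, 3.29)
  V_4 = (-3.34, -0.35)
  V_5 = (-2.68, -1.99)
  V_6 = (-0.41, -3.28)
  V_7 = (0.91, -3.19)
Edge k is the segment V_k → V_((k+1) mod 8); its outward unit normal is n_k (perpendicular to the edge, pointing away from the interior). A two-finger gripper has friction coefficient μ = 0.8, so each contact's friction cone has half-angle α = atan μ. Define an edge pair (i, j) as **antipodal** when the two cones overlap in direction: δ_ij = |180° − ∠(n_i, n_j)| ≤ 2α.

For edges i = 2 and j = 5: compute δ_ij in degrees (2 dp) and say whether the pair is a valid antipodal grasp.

α = atan 0.8 = 38.66°;  2α = 77.32°
edge 2: e_2 = (-3.56, +2.40);  n_2 = (+0.5590, +0.8292)
edge 5: e_5 = (+2.27, -1.29);  n_5 = (-0.4941, -0.8694)
∠(n_2, n_5) = 175.62°
δ = |180° − 175.62°| = 4.38°
4.38° ≤ 2α = 77.32°  →  valid

δ = 4.38°, valid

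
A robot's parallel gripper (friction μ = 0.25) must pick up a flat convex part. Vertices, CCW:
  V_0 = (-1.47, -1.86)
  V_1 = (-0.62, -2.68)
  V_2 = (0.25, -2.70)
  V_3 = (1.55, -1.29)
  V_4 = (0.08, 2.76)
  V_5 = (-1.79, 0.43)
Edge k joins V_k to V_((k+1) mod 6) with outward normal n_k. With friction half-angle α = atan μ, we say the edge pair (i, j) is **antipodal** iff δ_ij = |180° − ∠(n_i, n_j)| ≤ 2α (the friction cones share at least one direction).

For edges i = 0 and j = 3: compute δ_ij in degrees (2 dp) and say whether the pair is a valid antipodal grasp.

α = atan 0.25 = 14.04°;  2α = 28.07°
edge 0: e_0 = (+0.85, -0.82);  n_0 = (-0.6943, -0.7197)
edge 3: e_3 = (-1.47, +4.05);  n_3 = (+0.9400, +0.3412)
∠(n_0, n_3) = 153.92°
δ = |180° − 153.92°| = 26.08°
26.08° ≤ 2α = 28.07°  →  valid

δ = 26.08°, valid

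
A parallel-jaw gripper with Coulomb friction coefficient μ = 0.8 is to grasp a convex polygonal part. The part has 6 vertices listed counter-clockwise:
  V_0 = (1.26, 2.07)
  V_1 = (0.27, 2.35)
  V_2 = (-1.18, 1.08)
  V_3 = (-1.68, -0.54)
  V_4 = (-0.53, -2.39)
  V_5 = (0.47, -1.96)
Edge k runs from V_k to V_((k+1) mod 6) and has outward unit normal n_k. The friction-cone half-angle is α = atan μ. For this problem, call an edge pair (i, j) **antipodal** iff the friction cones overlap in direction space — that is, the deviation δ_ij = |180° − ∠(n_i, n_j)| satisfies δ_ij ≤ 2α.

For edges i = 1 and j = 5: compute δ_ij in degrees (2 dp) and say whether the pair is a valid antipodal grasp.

δ = 37.70°, valid

α = atan 0.8 = 38.66°;  2α = 77.32°
edge 1: e_1 = (-1.45, -1.27);  n_1 = (-0.6589, +0.7523)
edge 5: e_5 = (+0.79, +4.03);  n_5 = (+0.9813, -0.1924)
∠(n_1, n_5) = 142.30°
δ = |180° − 142.30°| = 37.70°
37.70° ≤ 2α = 77.32°  →  valid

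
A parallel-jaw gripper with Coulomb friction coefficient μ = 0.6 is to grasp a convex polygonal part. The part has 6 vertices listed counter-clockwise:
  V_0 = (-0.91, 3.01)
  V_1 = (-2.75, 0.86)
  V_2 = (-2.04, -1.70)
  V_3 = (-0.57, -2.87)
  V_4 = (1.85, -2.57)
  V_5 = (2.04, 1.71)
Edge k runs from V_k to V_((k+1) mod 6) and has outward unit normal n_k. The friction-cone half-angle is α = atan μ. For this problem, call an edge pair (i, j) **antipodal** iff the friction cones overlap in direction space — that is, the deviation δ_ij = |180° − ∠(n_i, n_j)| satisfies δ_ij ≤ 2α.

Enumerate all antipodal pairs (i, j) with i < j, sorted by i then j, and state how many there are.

α = atan 0.6 = 30.96°;  2α = 61.93°
n_0 = (-0.7598, +0.6502)
n_1 = (-0.9636, -0.2673)
n_2 = (-0.6227, -0.7824)
n_3 = (+0.1230, -0.9924)
n_4 = (+0.9990, -0.0443)
n_5 = (+0.4033, +0.9151)
  (0,1): δ = 123.94°  ·
  (0,2): δ = 87.96°  ·
  (0,3): δ = 42.38°  ✓
  (0,4): δ = 38.02°  ✓
  (0,5): δ = 106.78°  ·
  (1,2): δ = 144.02°  ·
  (1,3): δ = 98.43°  ·
  (1,4): δ = 18.04°  ✓
  (1,5): δ = 50.72°  ✓
  (2,3): δ = 134.42°  ·
  (2,4): δ = 54.02°  ✓
  (2,5): δ = 14.73°  ✓
  (3,4): δ = 99.61°  ·
  (3,5): δ = 30.85°  ✓
  (4,5): δ = 111.24°  ·
antipodal pairs: 7

count = 7; pairs: (0,3), (0,4), (1,4), (1,5), (2,4), (2,5), (3,5)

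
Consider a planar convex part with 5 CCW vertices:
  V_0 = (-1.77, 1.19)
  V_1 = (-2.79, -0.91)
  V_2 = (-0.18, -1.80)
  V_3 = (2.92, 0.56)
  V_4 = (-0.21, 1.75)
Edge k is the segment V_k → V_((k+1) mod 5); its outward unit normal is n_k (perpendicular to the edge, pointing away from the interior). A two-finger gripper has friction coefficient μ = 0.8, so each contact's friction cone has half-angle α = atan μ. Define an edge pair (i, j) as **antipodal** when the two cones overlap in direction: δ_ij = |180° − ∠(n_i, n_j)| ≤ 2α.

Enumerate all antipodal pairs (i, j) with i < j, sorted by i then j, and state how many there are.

count = 5; pairs: (0,2), (1,3), (1,4), (2,3), (2,4)

α = atan 0.8 = 38.66°;  2α = 77.32°
n_0 = (-0.8995, +0.4369)
n_1 = (-0.3227, -0.9465)
n_2 = (+0.6057, -0.7957)
n_3 = (+0.3554, +0.9347)
n_4 = (-0.3379, +0.9412)
  (0,1): δ = 82.92°  ·
  (0,2): δ = 26.81°  ✓
  (0,3): δ = 95.09°  ·
  (0,4): δ = 135.65°  ·
  (1,2): δ = 123.89°  ·
  (1,3): δ = 1.99°  ✓
  (1,4): δ = 38.58°  ✓
  (2,3): δ = 58.10°  ✓
  (2,4): δ = 17.53°  ✓
  (3,4): δ = 139.44°  ·
antipodal pairs: 5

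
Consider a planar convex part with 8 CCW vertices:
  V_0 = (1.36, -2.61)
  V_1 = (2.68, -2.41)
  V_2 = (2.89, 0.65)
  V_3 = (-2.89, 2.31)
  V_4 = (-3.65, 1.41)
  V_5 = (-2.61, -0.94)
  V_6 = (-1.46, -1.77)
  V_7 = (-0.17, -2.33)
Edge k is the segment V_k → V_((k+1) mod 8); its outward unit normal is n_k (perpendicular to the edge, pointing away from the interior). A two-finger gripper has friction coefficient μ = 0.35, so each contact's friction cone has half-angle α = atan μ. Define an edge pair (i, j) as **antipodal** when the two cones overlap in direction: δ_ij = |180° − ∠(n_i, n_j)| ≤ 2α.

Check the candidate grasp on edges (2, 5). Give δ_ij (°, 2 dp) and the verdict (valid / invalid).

α = atan 0.35 = 19.29°;  2α = 38.58°
edge 2: e_2 = (-5.78, +1.66);  n_2 = (+0.2760, +0.9611)
edge 5: e_5 = (+1.15, -0.83);  n_5 = (-0.5852, -0.8109)
∠(n_2, n_5) = 160.20°
δ = |180° − 160.20°| = 19.80°
19.80° ≤ 2α = 38.58°  →  valid

δ = 19.80°, valid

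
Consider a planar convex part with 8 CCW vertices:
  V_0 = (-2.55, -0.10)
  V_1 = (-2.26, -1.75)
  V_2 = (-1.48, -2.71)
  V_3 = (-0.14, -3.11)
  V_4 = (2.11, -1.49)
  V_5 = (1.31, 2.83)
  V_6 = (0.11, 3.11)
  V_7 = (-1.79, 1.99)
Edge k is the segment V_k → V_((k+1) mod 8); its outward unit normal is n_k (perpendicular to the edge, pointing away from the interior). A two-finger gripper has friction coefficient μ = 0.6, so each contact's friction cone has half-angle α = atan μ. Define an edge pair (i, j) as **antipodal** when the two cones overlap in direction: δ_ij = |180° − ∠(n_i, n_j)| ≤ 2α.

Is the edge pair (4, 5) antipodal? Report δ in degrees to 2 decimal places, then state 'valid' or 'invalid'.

α = atan 0.6 = 30.96°;  2α = 61.93°
edge 4: e_4 = (-0.80, +4.32);  n_4 = (+0.9833, +0.1821)
edge 5: e_5 = (-1.20, +0.28);  n_5 = (+0.2272, +0.9738)
∠(n_4, n_5) = 66.37°
δ = |180° − 66.37°| = 113.63°
113.63° > 2α = 61.93°  →  invalid

δ = 113.63°, invalid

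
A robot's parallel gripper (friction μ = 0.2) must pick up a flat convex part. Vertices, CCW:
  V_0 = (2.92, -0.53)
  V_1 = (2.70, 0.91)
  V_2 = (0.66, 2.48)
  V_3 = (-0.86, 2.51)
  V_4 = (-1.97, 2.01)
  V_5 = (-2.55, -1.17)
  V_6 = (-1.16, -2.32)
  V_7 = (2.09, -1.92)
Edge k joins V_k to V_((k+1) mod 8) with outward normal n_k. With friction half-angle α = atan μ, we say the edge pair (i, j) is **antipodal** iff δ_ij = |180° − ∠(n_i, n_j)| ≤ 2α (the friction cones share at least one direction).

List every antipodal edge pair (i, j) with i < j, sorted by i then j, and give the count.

count = 5; pairs: (0,4), (1,5), (2,6), (3,6), (4,7)

α = atan 0.2 = 11.31°;  2α = 22.62°
n_0 = (+0.9885, +0.1510)
n_1 = (+0.6099, +0.7925)
n_2 = (+0.0197, +0.9998)
n_3 = (-0.4107, +0.9118)
n_4 = (-0.9838, +0.1794)
n_5 = (-0.6375, -0.7705)
n_6 = (+0.1222, -0.9925)
n_7 = (+0.8586, -0.5127)
  (0,1): δ = 136.27°  ·
  (0,2): δ = 99.82°  ·
  (0,3): δ = 74.44°  ·
  (0,4): δ = 19.02°  ✓
  (0,5): δ = 41.71°  ·
  (0,6): δ = 88.33°  ·
  (0,7): δ = 140.47°  ·
  (1,2): δ = 143.55°  ·
  (1,3): δ = 118.17°  ·
  (1,4): δ = 62.75°  ·
  (1,5): δ = 2.02°  ✓
  (1,6): δ = 44.60°  ·
  (1,7): δ = 96.74°  ·
  (2,3): δ = 154.62°  ·
  (2,4): δ = 99.21°  ·
  (2,5): δ = 38.47°  ·
  (2,6): δ = 8.15°  ✓
  (2,7): δ = 60.29°  ·
  (3,4): δ = 124.59°  ·
  (3,5): δ = 63.85°  ·
  (3,6): δ = 17.23°  ✓
  (3,7): δ = 34.91°  ·
  (4,5): δ = 119.27°  ·
  (4,6): δ = 72.65°  ·
  (4,7): δ = 20.51°  ✓
  (5,6): δ = 133.38°  ·
  (5,7): δ = 81.24°  ·
  (6,7): δ = 127.86°  ·
antipodal pairs: 5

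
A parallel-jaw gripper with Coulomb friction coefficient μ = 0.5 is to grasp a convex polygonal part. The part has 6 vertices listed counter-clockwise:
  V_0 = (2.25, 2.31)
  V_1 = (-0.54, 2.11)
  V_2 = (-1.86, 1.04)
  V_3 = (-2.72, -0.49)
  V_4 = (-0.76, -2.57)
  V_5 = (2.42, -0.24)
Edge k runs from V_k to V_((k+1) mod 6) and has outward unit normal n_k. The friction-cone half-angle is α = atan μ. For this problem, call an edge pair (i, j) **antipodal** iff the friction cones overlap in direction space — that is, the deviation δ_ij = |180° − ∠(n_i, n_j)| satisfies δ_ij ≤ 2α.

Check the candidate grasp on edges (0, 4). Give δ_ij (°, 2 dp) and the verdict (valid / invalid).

α = atan 0.5 = 26.57°;  2α = 53.13°
edge 0: e_0 = (-2.79, -0.20);  n_0 = (-0.0715, +0.9974)
edge 4: e_4 = (+3.18, +2.33);  n_4 = (+0.5910, -0.8066)
∠(n_0, n_4) = 147.87°
δ = |180° − 147.87°| = 32.13°
32.13° ≤ 2α = 53.13°  →  valid

δ = 32.13°, valid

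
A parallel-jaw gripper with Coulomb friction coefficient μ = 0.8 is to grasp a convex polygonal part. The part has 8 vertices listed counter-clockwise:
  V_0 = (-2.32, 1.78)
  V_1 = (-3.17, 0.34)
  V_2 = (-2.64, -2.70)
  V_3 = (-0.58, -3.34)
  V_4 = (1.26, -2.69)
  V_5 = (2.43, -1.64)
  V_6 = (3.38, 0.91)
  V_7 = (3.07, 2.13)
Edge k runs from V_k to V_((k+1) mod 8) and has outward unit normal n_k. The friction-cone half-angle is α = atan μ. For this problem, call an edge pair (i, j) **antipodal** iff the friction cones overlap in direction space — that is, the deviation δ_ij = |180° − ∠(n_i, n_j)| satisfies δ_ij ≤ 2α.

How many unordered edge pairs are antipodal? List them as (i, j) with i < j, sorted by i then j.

count = 13; pairs: (0,2), (0,3), (0,4), (0,5), (0,6), (1,4), (1,5), (1,6), (2,6), (2,7), (3,7), (4,7), (5,7)

α = atan 0.8 = 38.66°;  2α = 77.32°
n_0 = (-0.8612, +0.5083)
n_1 = (-0.9851, -0.1718)
n_2 = (-0.2967, -0.9550)
n_3 = (+0.3331, -0.9429)
n_4 = (+0.6679, -0.7442)
n_5 = (+0.9371, -0.3491)
n_6 = (+0.9692, +0.2463)
n_7 = (-0.0648, +0.9979)
  (0,1): δ = 139.56°  ·
  (0,2): δ = 76.71°  ✓
  (0,3): δ = 39.99°  ✓
  (0,4): δ = 17.54°  ✓
  (0,5): δ = 10.12°  ✓
  (0,6): δ = 44.81°  ✓
  (0,7): δ = 124.27°  ·
  (1,2): δ = 117.15°  ·
  (1,3): δ = 80.43°  ·
  (1,4): δ = 57.98°  ✓
  (1,5): δ = 30.32°  ✓
  (1,6): δ = 4.37°  ✓
  (1,7): δ = 83.83°  ·
  (2,3): δ = 143.28°  ·
  (2,4): δ = 120.84°  ·
  (2,5): δ = 93.17°  ·
  (2,6): δ = 58.48°  ✓
  (2,7): δ = 20.97°  ✓
  (3,4): δ = 157.55°  ·
  (3,5): δ = 129.89°  ·
  (3,6): δ = 95.20°  ·
  (3,7): δ = 15.74°  ✓
  (4,5): δ = 152.34°  ·
  (4,6): δ = 117.65°  ·
  (4,7): δ = 38.19°  ✓
  (5,6): δ = 145.31°  ·
  (5,7): δ = 65.85°  ✓
  (6,7): δ = 100.54°  ·
antipodal pairs: 13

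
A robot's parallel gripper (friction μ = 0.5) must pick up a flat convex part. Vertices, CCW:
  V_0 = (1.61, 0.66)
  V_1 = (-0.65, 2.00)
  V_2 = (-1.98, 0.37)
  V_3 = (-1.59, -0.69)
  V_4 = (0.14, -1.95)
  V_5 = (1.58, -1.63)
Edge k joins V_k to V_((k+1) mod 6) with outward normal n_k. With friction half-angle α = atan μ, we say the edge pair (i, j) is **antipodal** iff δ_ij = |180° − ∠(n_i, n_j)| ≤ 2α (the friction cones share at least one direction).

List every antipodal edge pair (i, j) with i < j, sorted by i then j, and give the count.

count = 6; pairs: (0,2), (0,3), (0,4), (1,4), (1,5), (2,5)

α = atan 0.5 = 26.57°;  2α = 53.13°
n_0 = (+0.5100, +0.8602)
n_1 = (-0.7748, +0.6322)
n_2 = (-0.9385, -0.3453)
n_3 = (-0.5887, -0.8083)
n_4 = (+0.2169, -0.9762)
n_5 = (+0.9999, -0.0131)
  (0,1): δ = 98.55°  ·
  (0,2): δ = 39.14°  ✓
  (0,3): δ = 5.40°  ✓
  (0,4): δ = 43.19°  ✓
  (0,5): δ = 119.91°  ·
  (1,2): δ = 120.59°  ·
  (1,3): δ = 86.85°  ·
  (1,4): δ = 38.26°  ✓
  (1,5): δ = 38.46°  ✓
  (2,3): δ = 146.27°  ·
  (2,4): δ = 97.67°  ·
  (2,5): δ = 20.95°  ✓
  (3,4): δ = 131.40°  ·
  (3,5): δ = 54.68°  ·
  (4,5): δ = 103.28°  ·
antipodal pairs: 6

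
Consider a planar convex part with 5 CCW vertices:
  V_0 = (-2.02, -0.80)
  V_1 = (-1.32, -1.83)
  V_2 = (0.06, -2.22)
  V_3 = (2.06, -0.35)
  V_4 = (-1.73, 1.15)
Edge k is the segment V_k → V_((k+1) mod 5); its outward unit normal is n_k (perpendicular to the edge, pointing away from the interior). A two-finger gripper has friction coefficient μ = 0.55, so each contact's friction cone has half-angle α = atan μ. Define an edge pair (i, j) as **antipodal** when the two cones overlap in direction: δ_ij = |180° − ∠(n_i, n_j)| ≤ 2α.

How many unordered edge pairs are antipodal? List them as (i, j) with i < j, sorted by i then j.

count = 3; pairs: (0,3), (1,3), (2,4)

α = atan 0.55 = 28.81°;  2α = 57.62°
n_0 = (-0.8271, -0.5621)
n_1 = (-0.2720, -0.9623)
n_2 = (+0.6830, -0.7304)
n_3 = (+0.3680, +0.9298)
n_4 = (-0.9891, +0.1471)
  (0,1): δ = 139.98°  ·
  (0,2): δ = 81.12°  ·
  (0,3): δ = 34.21°  ✓
  (0,4): δ = 137.34°  ·
  (1,2): δ = 121.14°  ·
  (1,3): δ = 5.81°  ✓
  (1,4): δ = 97.32°  ·
  (2,3): δ = 64.67°  ·
  (2,4): δ = 38.47°  ✓
  (3,4): δ = 76.87°  ·
antipodal pairs: 3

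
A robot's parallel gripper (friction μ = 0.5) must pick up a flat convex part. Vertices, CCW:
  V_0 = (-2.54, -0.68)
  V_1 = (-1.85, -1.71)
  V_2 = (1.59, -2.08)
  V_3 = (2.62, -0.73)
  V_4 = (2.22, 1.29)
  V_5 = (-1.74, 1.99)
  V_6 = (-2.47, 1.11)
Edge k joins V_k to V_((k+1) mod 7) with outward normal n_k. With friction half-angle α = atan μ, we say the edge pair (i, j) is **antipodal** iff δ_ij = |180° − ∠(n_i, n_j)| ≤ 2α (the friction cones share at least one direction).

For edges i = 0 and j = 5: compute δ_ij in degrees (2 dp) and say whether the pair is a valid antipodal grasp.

α = atan 0.5 = 26.57°;  2α = 53.13°
edge 0: e_0 = (+0.69, -1.03);  n_0 = (-0.8308, -0.5566)
edge 5: e_5 = (-0.73, -0.88);  n_5 = (-0.7697, +0.6385)
∠(n_0, n_5) = 73.50°
δ = |180° − 73.50°| = 106.50°
106.50° > 2α = 53.13°  →  invalid

δ = 106.50°, invalid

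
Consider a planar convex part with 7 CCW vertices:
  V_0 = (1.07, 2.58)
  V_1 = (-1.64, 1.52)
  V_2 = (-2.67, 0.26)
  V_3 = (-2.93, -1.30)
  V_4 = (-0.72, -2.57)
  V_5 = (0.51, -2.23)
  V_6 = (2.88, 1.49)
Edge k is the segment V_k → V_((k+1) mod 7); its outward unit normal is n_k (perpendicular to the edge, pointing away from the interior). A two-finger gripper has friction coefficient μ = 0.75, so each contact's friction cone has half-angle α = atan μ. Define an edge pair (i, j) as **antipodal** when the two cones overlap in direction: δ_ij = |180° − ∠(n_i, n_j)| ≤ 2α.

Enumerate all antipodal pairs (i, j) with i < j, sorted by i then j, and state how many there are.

count = 10; pairs: (0,3), (0,4), (0,5), (1,4), (1,5), (2,4), (2,5), (2,6), (3,6), (4,6)

α = atan 0.75 = 36.87°;  2α = 73.74°
n_0 = (-0.3643, +0.9313)
n_1 = (-0.7742, +0.6329)
n_2 = (-0.9864, +0.1644)
n_3 = (-0.4982, -0.8670)
n_4 = (+0.2664, -0.9639)
n_5 = (+0.8434, -0.5373)
n_6 = (+0.5159, +0.8567)
  (0,1): δ = 150.63°  ·
  (0,2): δ = 120.82°  ·
  (0,3): δ = 51.25°  ✓
  (0,4): δ = 5.91°  ✓
  (0,5): δ = 36.14°  ✓
  (0,6): δ = 127.58°  ·
  (1,2): δ = 150.20°  ·
  (1,3): δ = 80.62°  ·
  (1,4): δ = 35.28°  ✓
  (1,5): δ = 6.76°  ✓
  (1,6): δ = 98.21°  ·
  (2,3): δ = 110.42°  ·
  (2,4): δ = 65.09°  ✓
  (2,5): δ = 23.04°  ✓
  (2,6): δ = 68.41°  ✓
  (3,4): δ = 134.66°  ·
  (3,5): δ = 92.62°  ·
  (3,6): δ = 1.17°  ✓
  (4,5): δ = 137.95°  ·
  (4,6): δ = 46.51°  ✓
  (5,6): δ = 88.56°  ·
antipodal pairs: 10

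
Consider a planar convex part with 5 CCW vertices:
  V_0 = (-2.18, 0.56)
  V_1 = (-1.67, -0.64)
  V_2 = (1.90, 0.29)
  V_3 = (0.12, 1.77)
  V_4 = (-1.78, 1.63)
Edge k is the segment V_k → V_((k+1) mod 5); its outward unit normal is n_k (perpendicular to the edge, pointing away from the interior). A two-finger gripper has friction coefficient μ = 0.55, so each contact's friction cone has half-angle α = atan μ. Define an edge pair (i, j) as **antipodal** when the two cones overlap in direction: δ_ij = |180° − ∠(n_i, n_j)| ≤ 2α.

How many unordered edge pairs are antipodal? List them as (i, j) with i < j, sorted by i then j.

count = 4; pairs: (0,2), (1,2), (1,3), (1,4)

α = atan 0.55 = 28.81°;  2α = 57.62°
n_0 = (-0.9203, -0.3911)
n_1 = (+0.2521, -0.9677)
n_2 = (+0.6393, +0.7689)
n_3 = (-0.0735, +0.9973)
n_4 = (-0.9367, +0.3502)
  (0,1): δ = 98.42°  ·
  (0,2): δ = 27.23°  ✓
  (0,3): δ = 71.19°  ·
  (0,4): δ = 136.48°  ·
  (1,2): δ = 54.34°  ✓
  (1,3): δ = 10.39°  ✓
  (1,4): δ = 54.90°  ✓
  (2,3): δ = 136.04°  ·
  (2,4): δ = 70.76°  ·
  (3,4): δ = 114.71°  ·
antipodal pairs: 4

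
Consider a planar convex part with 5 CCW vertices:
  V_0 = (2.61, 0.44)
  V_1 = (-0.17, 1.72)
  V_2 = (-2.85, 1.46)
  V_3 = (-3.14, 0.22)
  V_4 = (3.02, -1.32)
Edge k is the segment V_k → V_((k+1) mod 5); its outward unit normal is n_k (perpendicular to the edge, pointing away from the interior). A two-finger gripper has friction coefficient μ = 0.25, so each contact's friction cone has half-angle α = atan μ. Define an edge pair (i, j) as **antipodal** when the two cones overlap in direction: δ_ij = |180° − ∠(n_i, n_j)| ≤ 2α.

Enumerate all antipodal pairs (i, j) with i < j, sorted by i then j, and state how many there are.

α = atan 0.25 = 14.04°;  2α = 28.07°
n_0 = (+0.4182, +0.9083)
n_1 = (-0.0966, +0.9953)
n_2 = (-0.9737, +0.2277)
n_3 = (-0.2425, -0.9701)
n_4 = (+0.9739, +0.2269)
  (0,1): δ = 149.74°  ·
  (0,2): δ = 78.44°  ·
  (0,3): δ = 10.69°  ✓
  (0,4): δ = 127.84°  ·
  (1,2): δ = 108.70°  ·
  (1,3): δ = 19.58°  ✓
  (1,4): δ = 97.57°  ·
  (2,3): δ = 90.87°  ·
  (2,4): δ = 26.28°  ✓
  (3,4): δ = 62.85°  ·
antipodal pairs: 3

count = 3; pairs: (0,3), (1,3), (2,4)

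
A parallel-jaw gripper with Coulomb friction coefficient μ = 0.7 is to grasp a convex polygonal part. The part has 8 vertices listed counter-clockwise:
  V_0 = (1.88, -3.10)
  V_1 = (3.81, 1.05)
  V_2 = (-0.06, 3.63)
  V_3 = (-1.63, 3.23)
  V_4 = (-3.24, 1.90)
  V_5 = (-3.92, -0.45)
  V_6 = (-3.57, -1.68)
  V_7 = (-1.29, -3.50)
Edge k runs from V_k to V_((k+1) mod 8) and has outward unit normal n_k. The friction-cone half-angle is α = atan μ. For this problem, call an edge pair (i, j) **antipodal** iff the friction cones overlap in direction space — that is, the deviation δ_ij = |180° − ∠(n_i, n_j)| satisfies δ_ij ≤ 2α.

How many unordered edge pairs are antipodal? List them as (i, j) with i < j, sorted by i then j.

count = 11; pairs: (0,2), (0,3), (0,4), (0,5), (1,5), (1,6), (1,7), (2,6), (2,7), (3,7), (4,7)

α = atan 0.7 = 34.99°;  2α = 69.98°
n_0 = (+0.9067, -0.4217)
n_1 = (+0.5547, +0.8321)
n_2 = (-0.2469, +0.9690)
n_3 = (-0.6369, +0.7710)
n_4 = (-0.9606, +0.2780)
n_5 = (-0.9618, -0.2737)
n_6 = (-0.6239, -0.7815)
n_7 = (+0.1252, -0.9921)
  (0,1): δ = 98.75°  ·
  (0,2): δ = 50.77°  ✓
  (0,3): δ = 25.50°  ✓
  (0,4): δ = 8.80°  ✓
  (0,5): δ = 40.83°  ✓
  (0,6): δ = 76.34°  ·
  (0,7): δ = 122.13°  ·
  (1,2): δ = 132.02°  ·
  (1,3): δ = 106.75°  ·
  (1,4): δ = 72.45°  ·
  (1,5): δ = 40.43°  ✓
  (1,6): δ = 4.91°  ✓
  (1,7): δ = 40.88°  ✓
  (2,3): δ = 154.73°  ·
  (2,4): δ = 120.43°  ·
  (2,5): δ = 88.41°  ·
  (2,6): δ = 52.89°  ✓
  (2,7): δ = 7.10°  ✓
  (3,4): δ = 145.70°  ·
  (3,5): δ = 113.68°  ·
  (3,6): δ = 78.16°  ·
  (3,7): δ = 32.37°  ✓
  (4,5): δ = 147.98°  ·
  (4,6): δ = 112.46°  ·
  (4,7): δ = 66.67°  ✓
  (5,6): δ = 144.48°  ·
  (5,7): δ = 98.69°  ·
  (6,7): δ = 134.21°  ·
antipodal pairs: 11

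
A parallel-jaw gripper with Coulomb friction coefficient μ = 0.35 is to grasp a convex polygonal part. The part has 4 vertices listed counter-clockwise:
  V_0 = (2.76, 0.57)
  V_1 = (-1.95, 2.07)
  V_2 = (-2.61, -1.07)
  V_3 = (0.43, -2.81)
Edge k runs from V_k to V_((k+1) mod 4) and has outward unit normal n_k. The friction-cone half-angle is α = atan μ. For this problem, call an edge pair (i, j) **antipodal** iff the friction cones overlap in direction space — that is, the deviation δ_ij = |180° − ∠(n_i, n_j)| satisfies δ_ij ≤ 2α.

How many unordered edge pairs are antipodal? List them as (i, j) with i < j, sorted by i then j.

count = 2; pairs: (0,2), (1,3)

α = atan 0.35 = 19.29°;  2α = 38.58°
n_0 = (+0.3035, +0.9528)
n_1 = (-0.9786, +0.2057)
n_2 = (-0.4968, -0.8679)
n_3 = (+0.8233, -0.5676)
  (0,1): δ = 84.21°  ·
  (0,2): δ = 12.12°  ✓
  (0,3): δ = 73.08°  ·
  (1,2): δ = 107.92°  ·
  (1,3): δ = 22.71°  ✓
  (2,3): δ = 94.79°  ·
antipodal pairs: 2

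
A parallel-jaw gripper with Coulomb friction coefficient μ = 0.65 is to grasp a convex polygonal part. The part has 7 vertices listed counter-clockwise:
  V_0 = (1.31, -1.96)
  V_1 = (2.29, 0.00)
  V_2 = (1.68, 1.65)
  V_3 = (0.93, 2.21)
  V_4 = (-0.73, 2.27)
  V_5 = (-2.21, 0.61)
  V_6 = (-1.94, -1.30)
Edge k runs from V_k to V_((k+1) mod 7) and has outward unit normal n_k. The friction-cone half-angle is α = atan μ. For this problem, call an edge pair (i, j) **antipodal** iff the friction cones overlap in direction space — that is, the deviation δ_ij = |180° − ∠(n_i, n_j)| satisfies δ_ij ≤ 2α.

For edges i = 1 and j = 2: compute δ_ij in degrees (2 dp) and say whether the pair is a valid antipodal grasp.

δ = 147.04°, invalid

α = atan 0.65 = 33.02°;  2α = 66.05°
edge 1: e_1 = (-0.61, +1.65);  n_1 = (+0.9380, +0.3468)
edge 2: e_2 = (-0.75, +0.56);  n_2 = (+0.5983, +0.8013)
∠(n_1, n_2) = 32.96°
δ = |180° − 32.96°| = 147.04°
147.04° > 2α = 66.05°  →  invalid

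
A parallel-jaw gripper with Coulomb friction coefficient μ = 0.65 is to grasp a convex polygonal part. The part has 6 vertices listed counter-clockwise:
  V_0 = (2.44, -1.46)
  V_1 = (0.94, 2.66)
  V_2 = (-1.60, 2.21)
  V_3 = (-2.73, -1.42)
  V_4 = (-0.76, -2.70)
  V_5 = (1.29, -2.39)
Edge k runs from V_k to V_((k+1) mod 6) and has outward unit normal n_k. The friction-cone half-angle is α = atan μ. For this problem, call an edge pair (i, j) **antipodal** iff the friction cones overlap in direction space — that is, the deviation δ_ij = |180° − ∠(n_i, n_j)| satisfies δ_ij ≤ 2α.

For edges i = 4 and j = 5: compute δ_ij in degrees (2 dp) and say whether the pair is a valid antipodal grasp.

α = atan 0.65 = 33.02°;  2α = 66.05°
edge 4: e_4 = (+2.05, +0.31);  n_4 = (+0.1495, -0.9888)
edge 5: e_5 = (+1.15, +0.93);  n_5 = (+0.6288, -0.7776)
∠(n_4, n_5) = 30.36°
δ = |180° − 30.36°| = 149.64°
149.64° > 2α = 66.05°  →  invalid

δ = 149.64°, invalid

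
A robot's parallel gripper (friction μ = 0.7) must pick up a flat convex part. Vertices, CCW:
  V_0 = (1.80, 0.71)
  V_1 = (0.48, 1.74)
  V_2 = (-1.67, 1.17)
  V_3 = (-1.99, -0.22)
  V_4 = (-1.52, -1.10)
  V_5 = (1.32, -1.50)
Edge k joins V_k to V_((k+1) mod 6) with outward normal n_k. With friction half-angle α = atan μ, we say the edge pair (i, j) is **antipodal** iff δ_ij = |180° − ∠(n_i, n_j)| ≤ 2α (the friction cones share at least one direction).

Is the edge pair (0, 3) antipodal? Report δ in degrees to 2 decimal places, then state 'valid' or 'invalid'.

α = atan 0.7 = 34.99°;  2α = 69.98°
edge 0: e_0 = (-1.32, +1.03);  n_0 = (+0.6152, +0.7884)
edge 3: e_3 = (+0.47, -0.88);  n_3 = (-0.8821, -0.4711)
∠(n_0, n_3) = 156.07°
δ = |180° − 156.07°| = 23.93°
23.93° ≤ 2α = 69.98°  →  valid

δ = 23.93°, valid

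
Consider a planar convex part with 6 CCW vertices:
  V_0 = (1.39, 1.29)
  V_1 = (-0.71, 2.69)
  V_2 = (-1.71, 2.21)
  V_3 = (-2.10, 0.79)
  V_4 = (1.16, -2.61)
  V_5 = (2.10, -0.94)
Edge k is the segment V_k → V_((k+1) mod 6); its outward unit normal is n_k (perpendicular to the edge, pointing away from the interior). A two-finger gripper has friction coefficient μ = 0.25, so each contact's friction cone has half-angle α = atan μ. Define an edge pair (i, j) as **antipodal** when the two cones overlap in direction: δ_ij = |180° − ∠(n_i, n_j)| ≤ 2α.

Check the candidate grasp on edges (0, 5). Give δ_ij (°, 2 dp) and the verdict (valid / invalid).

δ = 141.35°, invalid

α = atan 0.25 = 14.04°;  2α = 28.07°
edge 0: e_0 = (-2.10, +1.40);  n_0 = (+0.5547, +0.8321)
edge 5: e_5 = (-0.71, +2.23);  n_5 = (+0.9529, +0.3034)
∠(n_0, n_5) = 38.65°
δ = |180° − 38.65°| = 141.35°
141.35° > 2α = 28.07°  →  invalid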